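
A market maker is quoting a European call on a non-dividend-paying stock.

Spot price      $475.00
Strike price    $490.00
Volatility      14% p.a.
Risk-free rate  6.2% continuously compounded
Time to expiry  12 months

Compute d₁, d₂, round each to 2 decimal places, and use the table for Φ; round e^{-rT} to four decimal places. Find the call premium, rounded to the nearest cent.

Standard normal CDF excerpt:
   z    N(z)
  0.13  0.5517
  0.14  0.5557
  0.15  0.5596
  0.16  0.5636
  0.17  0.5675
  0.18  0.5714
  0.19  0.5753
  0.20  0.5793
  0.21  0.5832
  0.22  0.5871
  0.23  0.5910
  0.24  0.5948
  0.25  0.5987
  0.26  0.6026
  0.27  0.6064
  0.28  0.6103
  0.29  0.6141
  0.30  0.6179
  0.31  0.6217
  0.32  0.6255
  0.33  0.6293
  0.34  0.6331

$33.97

σ√T = 0.14·√1 = 0.1400
d₁ = [ln(475/490) + (0.062 + 0.14²/2)·1] / 0.1400 = [-0.0311 + 0.0718] / 0.1400 = 0.2908 ⇒ 0.29
d₂ = d₁ − σ√T = 0.2908 − 0.1400 = 0.1508 ⇒ 0.15
e^(−rT) = e^(−0.062·1) = 0.9399
N(d₁) = N(0.29) = 0.6141;  N(d₂) = N(0.15) = 0.5596
C = 475·0.6141 − 490·0.9399·0.5596 = 291.6975 − 257.7243 = 33.9732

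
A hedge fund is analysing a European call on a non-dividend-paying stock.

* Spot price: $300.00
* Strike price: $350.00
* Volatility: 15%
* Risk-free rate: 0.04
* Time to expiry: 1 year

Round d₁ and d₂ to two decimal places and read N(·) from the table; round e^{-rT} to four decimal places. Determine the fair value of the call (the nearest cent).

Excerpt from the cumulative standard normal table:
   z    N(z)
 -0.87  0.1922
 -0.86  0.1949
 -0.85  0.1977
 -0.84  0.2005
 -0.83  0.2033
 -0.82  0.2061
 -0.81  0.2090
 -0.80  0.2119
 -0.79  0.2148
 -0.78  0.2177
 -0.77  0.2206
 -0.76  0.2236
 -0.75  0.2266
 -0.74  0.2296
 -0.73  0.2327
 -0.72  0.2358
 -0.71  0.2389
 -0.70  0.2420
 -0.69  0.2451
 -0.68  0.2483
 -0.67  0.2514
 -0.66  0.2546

$6.11

σ√T = 0.15 × 1.0000 = 0.1500
d₁ = [ln(300/350) + (0.04 + 0.15²/2)·1] / 0.1500 = [-0.1542 + 0.0513] / 0.1500 = -0.6860 → -0.69
d₂ = d₁ − σ√T = -0.6860 − 0.1500 = -0.8360 → -0.84
exp(−rT) = exp(−0.04·1) = 0.9608
N(d₁) = N(-0.69) = 0.2451;  N(d₂) = N(-0.84) = 0.2005
C = 300·0.2451 − 350·0.9608·0.2005 = 73.5300 − 67.4241 = 6.1059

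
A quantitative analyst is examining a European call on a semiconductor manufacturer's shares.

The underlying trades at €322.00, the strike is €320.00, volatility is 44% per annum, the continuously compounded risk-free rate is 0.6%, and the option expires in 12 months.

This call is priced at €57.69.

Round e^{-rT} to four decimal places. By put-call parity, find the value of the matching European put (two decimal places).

e^(−rT) = e^(−0.006·1) = 0.9940
Put-call parity: C − P = S − K·e^(−rT) = 322 − 320·0.9940 = 322 − 318.0800 = 3.9200
P = C − (C − P) = 57.69 − (3.9200) = 53.7700

€53.77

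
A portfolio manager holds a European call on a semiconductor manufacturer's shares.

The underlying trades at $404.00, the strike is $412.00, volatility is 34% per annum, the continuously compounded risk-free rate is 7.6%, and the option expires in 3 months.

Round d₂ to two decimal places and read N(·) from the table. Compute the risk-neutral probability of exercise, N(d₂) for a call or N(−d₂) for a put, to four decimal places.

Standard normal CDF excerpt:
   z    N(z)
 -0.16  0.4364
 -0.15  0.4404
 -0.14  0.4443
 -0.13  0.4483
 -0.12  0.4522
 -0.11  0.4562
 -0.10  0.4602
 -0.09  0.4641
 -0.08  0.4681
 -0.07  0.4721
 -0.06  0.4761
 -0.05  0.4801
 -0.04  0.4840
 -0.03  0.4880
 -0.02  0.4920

0.4641

T = 0.25;  σ√T = 0.1700
d₁ = [ln(404/412) + (0.076 + ½·0.34²)·0.25] / (σ√T) = (-0.0196 + 0.0335) / 0.1700 = 0.0814 → 0.08
d₂ = 0.0814 − 0.1700 = -0.0886 → -0.09
Risk-neutral Pr[S_T > K] = N(d₂) = N(-0.09) = 0.4641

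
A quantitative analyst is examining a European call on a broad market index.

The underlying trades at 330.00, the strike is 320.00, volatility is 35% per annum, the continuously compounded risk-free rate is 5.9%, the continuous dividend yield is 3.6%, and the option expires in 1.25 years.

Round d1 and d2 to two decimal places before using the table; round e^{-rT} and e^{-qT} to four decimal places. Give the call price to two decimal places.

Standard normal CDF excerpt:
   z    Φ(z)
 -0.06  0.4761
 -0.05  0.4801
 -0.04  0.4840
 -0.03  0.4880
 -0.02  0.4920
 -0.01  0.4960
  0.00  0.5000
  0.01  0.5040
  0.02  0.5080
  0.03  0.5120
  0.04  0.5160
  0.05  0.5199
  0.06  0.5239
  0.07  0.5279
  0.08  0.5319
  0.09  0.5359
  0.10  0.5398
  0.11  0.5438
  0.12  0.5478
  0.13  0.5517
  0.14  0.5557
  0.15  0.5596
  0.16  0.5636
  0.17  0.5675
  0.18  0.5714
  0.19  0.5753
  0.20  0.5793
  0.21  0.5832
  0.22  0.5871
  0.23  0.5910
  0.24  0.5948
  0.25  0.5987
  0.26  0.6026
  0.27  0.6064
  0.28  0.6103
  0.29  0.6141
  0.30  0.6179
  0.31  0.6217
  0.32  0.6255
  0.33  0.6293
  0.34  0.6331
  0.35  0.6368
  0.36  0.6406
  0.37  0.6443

T = 1.25;  σ√T = 0.3913
ln(S/K) + (r − q + σ²/2)T = ln(330/320) + (0.059 − 0.036 + 0.35²/2)·1.25 = 0.0308 + 0.1053 = 0.1361
d₁ = 0.1361 / 0.3913 = 0.3478 → 0.35
d₂ = d₁ − σ√T = 0.3478 − 0.3913 = -0.0435 → -0.04
exp(−qT) = exp(−0.036·1.25) = 0.9560;  exp(−rT) = exp(−0.059·1.25) = 0.9289
N(d₁) = N(0.35) = 0.6368;  N(d₂) = N(-0.04) = 0.4840
C = 330·0.9560·0.6368 − 320·0.9289·0.4840 = 200.8977 − 143.8680 = 57.0296

57.03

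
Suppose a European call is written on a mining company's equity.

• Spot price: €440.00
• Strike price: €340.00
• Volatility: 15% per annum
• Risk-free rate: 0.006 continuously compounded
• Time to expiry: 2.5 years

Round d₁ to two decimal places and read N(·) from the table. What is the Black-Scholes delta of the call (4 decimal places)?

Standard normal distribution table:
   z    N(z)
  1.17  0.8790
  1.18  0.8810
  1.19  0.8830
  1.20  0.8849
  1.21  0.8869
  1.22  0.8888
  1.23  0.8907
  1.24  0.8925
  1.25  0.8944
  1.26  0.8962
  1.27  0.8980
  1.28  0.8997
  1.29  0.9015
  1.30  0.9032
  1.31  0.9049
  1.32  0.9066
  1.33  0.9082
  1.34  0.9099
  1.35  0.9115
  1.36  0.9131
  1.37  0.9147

σ√T = 0.15·√2.5 = 0.2372
d₁ = [ln(440/340) + (0.006 + ½·0.15²)·2.5] / (σ√T) = (0.2578 + 0.0431) / 0.2372 = 1.2689 ≈ 1.27
N(d₁) = N(1.27) = 0.8980
Δ_call = N(d₁) = 0.8980

0.8980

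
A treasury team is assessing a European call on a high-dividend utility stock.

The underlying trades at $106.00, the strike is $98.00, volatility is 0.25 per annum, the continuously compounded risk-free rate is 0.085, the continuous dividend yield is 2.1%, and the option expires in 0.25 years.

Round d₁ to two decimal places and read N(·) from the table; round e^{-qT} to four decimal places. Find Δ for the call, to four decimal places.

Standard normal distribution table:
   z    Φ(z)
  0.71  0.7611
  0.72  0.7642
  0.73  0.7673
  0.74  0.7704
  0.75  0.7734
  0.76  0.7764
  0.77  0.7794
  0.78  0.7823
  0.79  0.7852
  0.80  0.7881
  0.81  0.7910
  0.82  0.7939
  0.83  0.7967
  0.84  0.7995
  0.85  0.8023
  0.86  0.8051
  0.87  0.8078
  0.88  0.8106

σ√T = 0.25·√0.25 = 0.1250
ln(S/K) + (r − q + σ²/2)T = ln(106/98) + (0.085 − 0.021 + 0.25²/2)·0.25 = 0.0785 + 0.0238 = 0.1023
d₁ = 0.1023 / 0.1250 = 0.8183 ⇒ 0.82
N(d₁) = N(0.82) = 0.7939
Δ_call = e^(−qT)·N(d₁) = 0.9948·0.7939 = 0.7898

0.7898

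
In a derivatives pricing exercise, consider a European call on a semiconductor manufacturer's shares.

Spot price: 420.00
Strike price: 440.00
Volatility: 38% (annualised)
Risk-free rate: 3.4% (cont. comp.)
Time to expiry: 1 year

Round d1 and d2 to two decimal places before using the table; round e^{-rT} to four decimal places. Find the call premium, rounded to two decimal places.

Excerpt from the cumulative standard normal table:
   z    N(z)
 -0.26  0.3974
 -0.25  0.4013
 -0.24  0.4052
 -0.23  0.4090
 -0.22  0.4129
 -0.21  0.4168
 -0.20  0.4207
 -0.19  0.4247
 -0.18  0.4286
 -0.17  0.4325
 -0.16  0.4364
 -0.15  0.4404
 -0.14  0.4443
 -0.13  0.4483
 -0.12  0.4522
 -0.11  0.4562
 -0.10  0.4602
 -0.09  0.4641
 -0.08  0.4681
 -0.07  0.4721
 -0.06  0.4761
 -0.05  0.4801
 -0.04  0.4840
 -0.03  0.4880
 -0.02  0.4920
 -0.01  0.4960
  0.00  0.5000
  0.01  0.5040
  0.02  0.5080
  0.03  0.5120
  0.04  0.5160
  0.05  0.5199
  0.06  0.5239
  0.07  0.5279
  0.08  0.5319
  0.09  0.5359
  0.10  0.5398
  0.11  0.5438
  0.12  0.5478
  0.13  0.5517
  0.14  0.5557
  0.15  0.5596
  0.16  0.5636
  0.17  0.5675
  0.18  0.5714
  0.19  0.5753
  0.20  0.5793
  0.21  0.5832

σ√T = 0.38·√1 = 0.3800
ln(S/K) + (r + σ²/2)T = ln(420/440) + (0.034 + 0.38²/2)·1 = -0.0465 + 0.1062 = 0.0597
d₁ = 0.0597 / 0.3800 = 0.1571 ≈ 0.16
d₂ = d₁ − σ√T = 0.1571 − 0.3800 = -0.2229 ≈ -0.22
exp(−rT) = exp(−0.034·1) = 0.9666
N(d₁) = N(0.16) = 0.5636;  N(d₂) = N(-0.22) = 0.4129
C = 420·0.5636 − 440·0.9666·0.4129 = 236.7120 − 175.6080 = 61.1040

61.10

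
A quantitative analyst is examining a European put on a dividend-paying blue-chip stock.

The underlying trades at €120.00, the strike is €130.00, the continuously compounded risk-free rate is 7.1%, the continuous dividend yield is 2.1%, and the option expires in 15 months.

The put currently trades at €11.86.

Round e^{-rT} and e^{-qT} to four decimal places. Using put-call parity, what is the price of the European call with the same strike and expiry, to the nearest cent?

exp(−qT) = exp(−0.021·1.25) = 0.9741;  exp(−rT) = exp(−0.071·1.25) = 0.9151
Put-call parity: C − P = S·e^(−qT) − K·e^(−rT) = 120·0.9741 − 130·0.9151 = 116.8920 − 118.9630 = -2.0710
C = P + (C − P) = 11.86 + (-2.0710) = 9.7890

€9.79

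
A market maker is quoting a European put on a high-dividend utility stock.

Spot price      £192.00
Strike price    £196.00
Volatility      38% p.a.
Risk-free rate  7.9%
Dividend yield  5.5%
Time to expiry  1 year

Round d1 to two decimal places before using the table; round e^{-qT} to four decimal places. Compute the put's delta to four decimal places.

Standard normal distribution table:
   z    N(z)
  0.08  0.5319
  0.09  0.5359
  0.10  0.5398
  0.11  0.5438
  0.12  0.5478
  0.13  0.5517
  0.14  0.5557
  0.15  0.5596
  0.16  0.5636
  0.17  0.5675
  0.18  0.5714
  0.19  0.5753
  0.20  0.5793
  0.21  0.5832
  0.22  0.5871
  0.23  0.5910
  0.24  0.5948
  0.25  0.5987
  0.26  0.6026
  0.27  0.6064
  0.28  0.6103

T = 1;  σ√T = 0.3800
ln(S/K) + (r − q + σ²/2)T = ln(192/196) + (0.079 − 0.055 + 0.38²/2)·1 = -0.0206 + 0.0962 = 0.0756
d₁ = 0.0756 / 0.3800 = 0.1989 ≈ 0.20
N(d₁) = N(0.20) = 0.5793
Δ_put = e^(−qT)·(N(d₁) − 1) = 0.9465·(0.5793 − 1) = -0.3982

-0.3982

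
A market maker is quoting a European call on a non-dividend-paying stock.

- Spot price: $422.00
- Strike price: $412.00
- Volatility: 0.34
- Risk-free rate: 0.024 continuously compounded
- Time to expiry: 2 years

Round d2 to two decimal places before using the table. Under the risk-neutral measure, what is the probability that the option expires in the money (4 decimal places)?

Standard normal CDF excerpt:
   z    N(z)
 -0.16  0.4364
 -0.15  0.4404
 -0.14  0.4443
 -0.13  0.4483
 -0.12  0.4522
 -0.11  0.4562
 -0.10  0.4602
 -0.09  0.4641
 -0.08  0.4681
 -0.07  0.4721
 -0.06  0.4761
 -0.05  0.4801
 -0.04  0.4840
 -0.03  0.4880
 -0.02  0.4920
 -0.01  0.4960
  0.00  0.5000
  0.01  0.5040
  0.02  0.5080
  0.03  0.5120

σ√T = 0.34 × 1.4142 = 0.4808
d₁ = [ln(422/412) + (0.024 + 0.34²/2)·2] / 0.4808 = [0.0240 + 0.1636] / 0.4808 = 0.3901 ⇒ 0.39
d₂ = d₁ − σ√T = 0.3901 − 0.4808 = -0.0907 ⇒ -0.09
Risk-neutral Pr[S_T > K] = N(d₂) = N(-0.09) = 0.4641

0.4641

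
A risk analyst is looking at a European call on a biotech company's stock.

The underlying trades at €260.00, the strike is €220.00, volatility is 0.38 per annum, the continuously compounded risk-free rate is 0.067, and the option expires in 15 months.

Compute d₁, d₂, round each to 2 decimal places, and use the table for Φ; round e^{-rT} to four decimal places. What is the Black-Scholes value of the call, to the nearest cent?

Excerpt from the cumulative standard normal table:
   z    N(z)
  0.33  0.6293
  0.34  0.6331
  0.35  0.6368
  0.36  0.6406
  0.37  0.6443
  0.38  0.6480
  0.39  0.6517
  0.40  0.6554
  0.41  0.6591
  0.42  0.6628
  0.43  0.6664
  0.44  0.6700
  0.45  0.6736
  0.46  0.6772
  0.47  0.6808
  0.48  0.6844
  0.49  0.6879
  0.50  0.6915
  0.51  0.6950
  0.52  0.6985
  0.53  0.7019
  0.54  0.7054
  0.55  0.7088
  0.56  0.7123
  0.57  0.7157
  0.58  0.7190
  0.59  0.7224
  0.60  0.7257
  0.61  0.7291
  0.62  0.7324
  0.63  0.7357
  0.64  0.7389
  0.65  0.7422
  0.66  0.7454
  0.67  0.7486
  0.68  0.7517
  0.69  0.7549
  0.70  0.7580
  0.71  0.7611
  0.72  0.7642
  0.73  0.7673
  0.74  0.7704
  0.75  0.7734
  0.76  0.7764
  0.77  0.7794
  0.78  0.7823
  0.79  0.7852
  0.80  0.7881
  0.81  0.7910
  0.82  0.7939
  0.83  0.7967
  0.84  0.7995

€73.79

T = 1.25;  σ√T = 0.4249
d₁ = [ln(260/220) + (0.067 + ½·0.38²)·1.25] / (σ√T) = (0.1671 + 0.1740) / 0.4249 = 0.8028 → 0.80
d₂ = 0.8028 − 0.4249 = 0.3779 → 0.38
e^(−rT) = e^(−0.067·1.25) = 0.9197
N(d₁) = N(0.80) = 0.7881;  N(d₂) = N(0.38) = 0.6480
C = 260·0.7881 − 220·0.9197·0.6480 = 204.9060 − 131.1124 = 73.7936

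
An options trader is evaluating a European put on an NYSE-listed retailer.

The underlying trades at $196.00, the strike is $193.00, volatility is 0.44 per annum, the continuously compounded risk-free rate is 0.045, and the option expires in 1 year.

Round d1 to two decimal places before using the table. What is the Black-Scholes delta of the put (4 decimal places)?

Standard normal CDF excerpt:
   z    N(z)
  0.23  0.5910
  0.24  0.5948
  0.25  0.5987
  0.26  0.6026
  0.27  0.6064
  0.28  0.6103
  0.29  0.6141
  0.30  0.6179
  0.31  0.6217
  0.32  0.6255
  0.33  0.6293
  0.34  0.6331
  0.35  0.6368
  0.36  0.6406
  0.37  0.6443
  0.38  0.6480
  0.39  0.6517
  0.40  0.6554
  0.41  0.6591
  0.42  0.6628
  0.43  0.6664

-0.3594

σ√T = 0.44 × 1.0000 = 0.4400
d₁ = [ln(196/193) + (0.045 + 0.44²/2)·1] / 0.4400 = [0.0154 + 0.1418] / 0.4400 = 0.3573 ⇒ 0.36
N(d₁) = N(0.36) = 0.6406
Δ_put = N(d₁) − 1 = 0.6406 − 1 = -0.3594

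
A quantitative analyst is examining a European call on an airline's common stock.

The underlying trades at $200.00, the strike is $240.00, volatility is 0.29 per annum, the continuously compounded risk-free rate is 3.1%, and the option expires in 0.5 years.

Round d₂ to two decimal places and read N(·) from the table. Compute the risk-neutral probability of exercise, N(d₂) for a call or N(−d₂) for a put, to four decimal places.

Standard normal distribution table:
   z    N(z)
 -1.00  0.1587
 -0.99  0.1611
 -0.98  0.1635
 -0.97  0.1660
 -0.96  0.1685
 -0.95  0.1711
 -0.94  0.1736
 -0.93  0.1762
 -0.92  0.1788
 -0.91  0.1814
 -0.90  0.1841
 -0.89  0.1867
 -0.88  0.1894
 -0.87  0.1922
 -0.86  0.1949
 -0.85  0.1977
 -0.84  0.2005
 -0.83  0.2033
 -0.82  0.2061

0.1788

σ√T = 0.29·√0.5 = 0.2051
ln(S/K) + (r + σ²/2)T = ln(200/240) + (0.031 + 0.29²/2)·0.5 = -0.1823 + 0.0365 = -0.1458
d₁ = -0.1458 / 0.2051 = -0.7110 which rounds to -0.71
d₂ = d₁ − σ√T = -0.7110 − 0.2051 = -0.9161 which rounds to -0.92
Risk-neutral Pr[S_T > K] = N(d₂) = N(-0.92) = 0.1788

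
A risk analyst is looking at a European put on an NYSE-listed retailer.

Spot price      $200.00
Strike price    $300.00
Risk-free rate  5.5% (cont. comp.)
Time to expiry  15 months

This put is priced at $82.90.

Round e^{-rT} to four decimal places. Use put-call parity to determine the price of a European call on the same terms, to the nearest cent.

exp(−rT) = exp(−0.055·1.25) = 0.9336
Put-call parity: C − P = S − K·e^(−rT) = 200 − 300·0.9336 = 200 − 280.0800 = -80.0800
C = P + (C − P) = 82.90 + (-80.0800) = 2.8200

$2.82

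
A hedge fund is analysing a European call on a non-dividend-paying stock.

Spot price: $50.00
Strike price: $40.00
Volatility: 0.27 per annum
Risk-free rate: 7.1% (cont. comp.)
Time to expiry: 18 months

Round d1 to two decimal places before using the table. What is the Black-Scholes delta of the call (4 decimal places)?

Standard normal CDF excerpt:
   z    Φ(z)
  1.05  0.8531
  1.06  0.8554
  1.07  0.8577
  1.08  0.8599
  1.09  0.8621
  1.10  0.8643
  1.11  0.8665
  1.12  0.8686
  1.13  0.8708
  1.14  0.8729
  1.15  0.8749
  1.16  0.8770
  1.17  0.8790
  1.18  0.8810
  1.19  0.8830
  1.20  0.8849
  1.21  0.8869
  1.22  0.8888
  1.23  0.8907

0.8770

σ√T = 0.27·√1.5 = 0.3307
ln(S/K) + (r + σ²/2)T = ln(50/40) + (0.071 + 0.27²/2)·1.5 = 0.2231 + 0.1612 = 0.3843
d₁ = 0.3843 / 0.3307 = 1.1622 ≈ 1.16
N(d₁) = N(1.16) = 0.8770
Δ_call = N(d₁) = 0.8770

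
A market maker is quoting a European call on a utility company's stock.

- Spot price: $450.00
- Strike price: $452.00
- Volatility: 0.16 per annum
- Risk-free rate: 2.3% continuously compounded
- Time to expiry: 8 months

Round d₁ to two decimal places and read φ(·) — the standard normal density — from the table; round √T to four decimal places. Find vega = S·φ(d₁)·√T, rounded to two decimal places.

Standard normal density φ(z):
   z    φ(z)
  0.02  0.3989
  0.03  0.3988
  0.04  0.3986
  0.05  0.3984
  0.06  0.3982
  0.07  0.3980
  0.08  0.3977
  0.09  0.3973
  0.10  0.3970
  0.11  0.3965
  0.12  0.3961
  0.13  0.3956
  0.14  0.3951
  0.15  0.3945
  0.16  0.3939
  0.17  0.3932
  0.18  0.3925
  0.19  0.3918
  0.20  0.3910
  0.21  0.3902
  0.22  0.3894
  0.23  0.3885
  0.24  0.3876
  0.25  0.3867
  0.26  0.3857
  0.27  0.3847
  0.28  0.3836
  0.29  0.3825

144.95

T = 0.6667;  σ√T = 0.1306
d₁ = [ln(450/452) + (0.023 + 0.16²/2)·0.6667] / 0.1306 = [-0.0044 + 0.0239] / 0.1306 = 0.1487 ≈ 0.15
√T = √0.6667 = 0.8165
φ(d₁) = φ(0.15) = 0.3945
vega = S·φ(d₁)·√T = 450·0.3945·0.8165 = 144.9492
(Call and put vega coincide under Black-Scholes.)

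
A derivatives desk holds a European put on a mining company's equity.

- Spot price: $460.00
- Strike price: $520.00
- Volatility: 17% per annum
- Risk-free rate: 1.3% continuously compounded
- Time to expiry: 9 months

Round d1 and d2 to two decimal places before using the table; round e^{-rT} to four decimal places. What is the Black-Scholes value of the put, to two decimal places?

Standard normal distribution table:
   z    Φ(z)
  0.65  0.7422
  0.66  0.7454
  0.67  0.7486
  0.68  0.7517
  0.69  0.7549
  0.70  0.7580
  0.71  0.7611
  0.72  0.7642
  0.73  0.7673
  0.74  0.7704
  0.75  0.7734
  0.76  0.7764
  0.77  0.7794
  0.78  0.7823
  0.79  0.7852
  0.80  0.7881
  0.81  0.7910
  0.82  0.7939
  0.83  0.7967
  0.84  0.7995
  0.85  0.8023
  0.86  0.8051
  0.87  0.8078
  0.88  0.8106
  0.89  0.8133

$64.45

σ√T = 0.17·√0.75 = 0.1472
d₁ = [ln(460/520) + (0.013 + 0.17²/2)·0.75] / 0.1472 = [-0.1226 + 0.0206] / 0.1472 = -0.6929 ≈ -0.69
d₂ = d₁ − σ√T = -0.6929 − 0.1472 = -0.8401 ≈ -0.84
e^(−rT) = e^(−0.013·0.75) = 0.9903
N(−d₂) = N(0.84) = 0.7995;  N(−d₁) = N(0.69) = 0.7549
P = 520·0.9903·0.7995 − 460·0.7549 = 411.7073 − 347.2540 = 64.4533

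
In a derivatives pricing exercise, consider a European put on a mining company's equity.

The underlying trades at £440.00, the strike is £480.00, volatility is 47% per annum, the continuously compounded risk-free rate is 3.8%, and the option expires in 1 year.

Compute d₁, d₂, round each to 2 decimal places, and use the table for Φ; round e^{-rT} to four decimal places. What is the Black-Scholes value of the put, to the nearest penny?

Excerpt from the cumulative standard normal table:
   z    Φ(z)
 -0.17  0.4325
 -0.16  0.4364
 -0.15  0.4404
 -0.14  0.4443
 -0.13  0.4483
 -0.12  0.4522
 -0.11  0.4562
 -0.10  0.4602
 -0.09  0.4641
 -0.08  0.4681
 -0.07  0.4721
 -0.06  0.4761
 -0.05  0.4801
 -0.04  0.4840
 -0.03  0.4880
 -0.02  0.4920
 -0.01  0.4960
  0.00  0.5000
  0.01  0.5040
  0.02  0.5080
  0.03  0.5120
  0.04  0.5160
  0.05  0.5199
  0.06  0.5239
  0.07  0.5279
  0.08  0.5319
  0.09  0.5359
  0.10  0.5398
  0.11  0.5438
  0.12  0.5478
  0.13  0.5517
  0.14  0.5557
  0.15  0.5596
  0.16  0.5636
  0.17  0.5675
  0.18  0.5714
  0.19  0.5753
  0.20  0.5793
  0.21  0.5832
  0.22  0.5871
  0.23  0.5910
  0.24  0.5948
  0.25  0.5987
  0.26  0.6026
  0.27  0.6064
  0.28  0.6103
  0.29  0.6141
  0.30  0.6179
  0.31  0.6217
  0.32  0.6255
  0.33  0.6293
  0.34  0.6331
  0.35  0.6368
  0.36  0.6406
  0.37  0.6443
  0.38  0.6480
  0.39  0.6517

£95.30

T = 1;  σ√T = 0.4700
ln(S/K) + (r + σ²/2)T = ln(440/480) + (0.038 + 0.47²/2)·1 = -0.0870 + 0.1484 = 0.0614
d₁ = 0.0614 / 0.4700 = 0.1307 ⇒ 0.13
d₂ = d₁ − σ√T = 0.1307 − 0.4700 = -0.3393 ⇒ -0.34
e^(−rT) = e^(−0.038·1) = 0.9627
P = 480·0.9627·N(0.34) − 440·N(-0.13) = 480·0.9627·0.6331 − 440·0.4483 = 292.5530 − 197.2520 = 95.3010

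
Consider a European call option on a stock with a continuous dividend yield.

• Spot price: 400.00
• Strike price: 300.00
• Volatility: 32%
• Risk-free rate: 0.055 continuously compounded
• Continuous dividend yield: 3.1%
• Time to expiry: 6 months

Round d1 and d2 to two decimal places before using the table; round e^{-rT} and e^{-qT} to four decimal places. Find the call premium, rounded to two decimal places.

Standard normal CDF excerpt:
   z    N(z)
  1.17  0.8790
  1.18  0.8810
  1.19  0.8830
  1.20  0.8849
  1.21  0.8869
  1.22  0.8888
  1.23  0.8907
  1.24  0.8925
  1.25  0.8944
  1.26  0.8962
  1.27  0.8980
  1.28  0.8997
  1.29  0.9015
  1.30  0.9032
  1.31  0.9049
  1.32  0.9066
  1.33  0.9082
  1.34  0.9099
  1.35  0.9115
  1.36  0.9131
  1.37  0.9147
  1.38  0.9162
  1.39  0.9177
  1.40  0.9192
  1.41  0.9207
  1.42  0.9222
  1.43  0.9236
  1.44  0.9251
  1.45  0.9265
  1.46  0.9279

105.48

σ√T = 0.32 × 0.7071 = 0.2263
ln(S/K) + (r − q + σ²/2)T = ln(400/300) + (0.055 − 0.031 + 0.32²/2)·0.5 = 0.2877 + 0.0376 = 0.3253
d₁ = 0.3253 / 0.2263 = 1.4376 ⇒ 1.44
d₂ = d₁ − σ√T = 1.4376 − 0.2263 = 1.2113 ⇒ 1.21
e^(−qT) = e^(−0.031·0.5) = 0.9846;  e^(−rT) = e^(−0.055·0.5) = 0.9729
N(d₁) = N(1.44) = 0.9251;  N(d₂) = N(1.21) = 0.8869
C = 400·0.9846·0.9251 − 300·0.9729·0.8869 = 364.3414 − 258.8595 = 105.4819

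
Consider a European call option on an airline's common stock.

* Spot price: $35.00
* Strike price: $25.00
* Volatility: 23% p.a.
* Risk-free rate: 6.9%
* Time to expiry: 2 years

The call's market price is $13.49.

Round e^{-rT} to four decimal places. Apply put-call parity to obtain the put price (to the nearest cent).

$0.27

exp(−rT) = exp(−0.069·2) = 0.8711
Put-call parity: C − P = S − K·e^(−rT) = 35 − 25·0.8711 = 35 − 21.7775 = 13.2225
P = C − (C − P) = 13.49 − (13.2225) = 0.2675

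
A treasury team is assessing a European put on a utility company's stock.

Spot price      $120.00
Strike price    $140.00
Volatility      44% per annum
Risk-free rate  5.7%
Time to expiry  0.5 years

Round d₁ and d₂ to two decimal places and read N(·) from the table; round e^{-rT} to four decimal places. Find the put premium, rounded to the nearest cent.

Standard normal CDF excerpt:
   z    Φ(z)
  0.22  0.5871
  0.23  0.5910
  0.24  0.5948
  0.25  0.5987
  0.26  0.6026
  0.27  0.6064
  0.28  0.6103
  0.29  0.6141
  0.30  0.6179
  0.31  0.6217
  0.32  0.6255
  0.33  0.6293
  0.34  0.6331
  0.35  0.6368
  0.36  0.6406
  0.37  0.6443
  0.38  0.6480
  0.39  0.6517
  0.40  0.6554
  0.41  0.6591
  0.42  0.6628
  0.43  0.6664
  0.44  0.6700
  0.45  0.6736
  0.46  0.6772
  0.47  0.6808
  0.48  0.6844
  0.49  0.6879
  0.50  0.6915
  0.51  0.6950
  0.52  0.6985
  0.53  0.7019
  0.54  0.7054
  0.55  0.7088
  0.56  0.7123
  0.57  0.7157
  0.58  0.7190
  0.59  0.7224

$25.08

σ√T = 0.44 × 0.7071 = 0.3111
ln(S/K) + (r + σ²/2)T = ln(120/140) + (0.057 + 0.44²/2)·0.5 = -0.1542 + 0.0769 = -0.0773
d₁ = -0.0773 / 0.3111 = -0.2483 ⇒ -0.25
d₂ = d₁ − σ√T = -0.2483 − 0.3111 = -0.5594 ⇒ -0.56
exp(−rT) = exp(−0.057·0.5) = 0.9719
P = 140·0.9719·N(0.56) − 120·N(0.25) = 140·0.9719·0.7123 − 120·0.5987 = 96.9198 − 71.8440 = 25.0758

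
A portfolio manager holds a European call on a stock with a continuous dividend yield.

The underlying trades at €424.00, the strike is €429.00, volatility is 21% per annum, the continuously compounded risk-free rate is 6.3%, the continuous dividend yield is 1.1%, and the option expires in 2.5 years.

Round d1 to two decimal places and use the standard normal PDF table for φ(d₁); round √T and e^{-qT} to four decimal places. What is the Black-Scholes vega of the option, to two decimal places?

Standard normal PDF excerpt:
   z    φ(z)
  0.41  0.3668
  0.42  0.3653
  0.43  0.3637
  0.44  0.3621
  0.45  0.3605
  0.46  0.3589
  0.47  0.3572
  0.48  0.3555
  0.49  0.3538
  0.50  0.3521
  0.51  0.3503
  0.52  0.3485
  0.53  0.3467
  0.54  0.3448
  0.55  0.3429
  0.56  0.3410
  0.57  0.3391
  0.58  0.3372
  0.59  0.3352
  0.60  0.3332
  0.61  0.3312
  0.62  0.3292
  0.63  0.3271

T = 2.5;  σ√T = 0.3320
ln(S/K) + (r − q + σ²/2)T = ln(424/429) + (0.063 − 0.011 + 0.21²/2)·2.5 = -0.0117 + 0.1851 = 0.1734
d₁ = 0.1734 / 0.3320 = 0.5222 which rounds to 0.52
√T = √2.5 = 1.5811
φ(d₁) = φ(0.52) = 0.3485
e^(−qT) = e^(−0.011·2.5) = 0.9729
vega = S·e^(−qT)·φ(d₁)·√T = 424·0.9729·0.3485·1.5811 = 227.2983

227.30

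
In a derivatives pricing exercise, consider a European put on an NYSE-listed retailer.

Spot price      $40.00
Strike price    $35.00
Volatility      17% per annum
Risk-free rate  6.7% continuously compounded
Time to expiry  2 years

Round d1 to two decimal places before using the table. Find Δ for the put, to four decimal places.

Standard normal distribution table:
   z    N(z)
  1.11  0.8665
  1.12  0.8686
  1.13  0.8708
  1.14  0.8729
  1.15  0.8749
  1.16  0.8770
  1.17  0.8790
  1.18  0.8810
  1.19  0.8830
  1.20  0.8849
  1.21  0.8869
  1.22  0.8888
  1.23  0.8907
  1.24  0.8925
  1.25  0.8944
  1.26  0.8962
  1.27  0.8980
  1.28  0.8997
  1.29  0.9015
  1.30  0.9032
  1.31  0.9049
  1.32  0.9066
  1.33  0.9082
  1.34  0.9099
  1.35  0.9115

-0.1093

σ√T = 0.17 × 1.4142 = 0.2404
ln(S/K) + (r + σ²/2)T = ln(40/35) + (0.067 + 0.17²/2)·2 = 0.1335 + 0.1629 = 0.2964
d₁ = 0.2964 / 0.2404 = 1.2330 which rounds to 1.23
N(d₁) = N(1.23) = 0.8907
Δ_put = N(d₁) − 1 = 0.8907 − 1 = -0.1093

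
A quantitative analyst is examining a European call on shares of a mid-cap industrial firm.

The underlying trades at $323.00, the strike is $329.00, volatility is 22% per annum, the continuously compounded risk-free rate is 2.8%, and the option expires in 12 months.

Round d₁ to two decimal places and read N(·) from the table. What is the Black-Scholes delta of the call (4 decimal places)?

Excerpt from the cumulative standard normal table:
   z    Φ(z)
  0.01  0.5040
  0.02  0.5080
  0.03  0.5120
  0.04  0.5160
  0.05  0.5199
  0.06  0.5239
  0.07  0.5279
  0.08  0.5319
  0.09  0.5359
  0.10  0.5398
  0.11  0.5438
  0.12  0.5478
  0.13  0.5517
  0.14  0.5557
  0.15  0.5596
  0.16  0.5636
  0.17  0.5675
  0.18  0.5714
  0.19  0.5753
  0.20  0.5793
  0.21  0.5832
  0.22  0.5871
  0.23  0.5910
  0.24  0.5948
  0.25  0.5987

0.5596

σ√T = 0.22 × 1.0000 = 0.2200
ln(S/K) + (r + σ²/2)T = ln(323/329) + (0.028 + 0.22²/2)·1 = -0.0184 + 0.0522 = 0.0338
d₁ = 0.0338 / 0.2200 = 0.1536 which rounds to 0.15
N(d₁) = N(0.15) = 0.5596
Δ_call = N(d₁) = 0.5596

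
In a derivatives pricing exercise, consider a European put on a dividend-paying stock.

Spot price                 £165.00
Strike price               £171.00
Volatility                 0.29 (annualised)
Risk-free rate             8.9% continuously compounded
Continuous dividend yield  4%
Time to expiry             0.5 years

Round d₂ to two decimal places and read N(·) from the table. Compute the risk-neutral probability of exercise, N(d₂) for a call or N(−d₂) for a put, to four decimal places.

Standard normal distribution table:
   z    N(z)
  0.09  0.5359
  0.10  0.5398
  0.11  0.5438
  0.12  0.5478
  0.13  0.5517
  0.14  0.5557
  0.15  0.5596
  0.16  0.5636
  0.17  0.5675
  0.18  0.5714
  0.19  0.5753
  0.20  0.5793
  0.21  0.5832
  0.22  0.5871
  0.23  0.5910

0.5636

σ√T = 0.29 × 0.7071 = 0.2051
ln(S/K) + (r − q + σ²/2)T = ln(165/171) + (0.089 − 0.04 + 0.29²/2)·0.5 = -0.0357 + 0.0455 = 0.0098
d₁ = 0.0098 / 0.2051 = 0.0478 ⇒ 0.05
d₂ = d₁ − σ√T = 0.0478 − 0.2051 = -0.1572 ⇒ -0.16
Pr(exercise) under Q = N(−d₂) = N(0.16) = 0.5636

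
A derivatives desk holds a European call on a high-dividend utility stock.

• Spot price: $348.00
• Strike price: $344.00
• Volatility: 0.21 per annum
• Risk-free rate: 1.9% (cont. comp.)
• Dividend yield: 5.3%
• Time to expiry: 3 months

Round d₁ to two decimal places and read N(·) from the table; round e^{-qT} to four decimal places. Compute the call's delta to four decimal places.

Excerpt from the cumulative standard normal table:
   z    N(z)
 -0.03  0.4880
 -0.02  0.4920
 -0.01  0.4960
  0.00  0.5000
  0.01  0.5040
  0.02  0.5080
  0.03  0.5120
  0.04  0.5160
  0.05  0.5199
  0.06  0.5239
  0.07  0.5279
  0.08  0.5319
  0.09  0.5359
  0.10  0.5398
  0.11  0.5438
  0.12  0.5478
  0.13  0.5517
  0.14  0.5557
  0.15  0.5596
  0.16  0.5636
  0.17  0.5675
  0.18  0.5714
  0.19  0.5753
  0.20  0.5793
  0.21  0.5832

0.5249

σ√T = 0.21·√0.25 = 0.1050
d₁ = [ln(348/344) + (0.019 − 0.053 + 0.21²/2)·0.25] / 0.1050 = [0.0116 − 0.0030] / 0.1050 = 0.0817 ⇒ 0.08
N(d₁) = N(0.08) = 0.5319
Δ_call = exp(−qT)·N(d₁) = 0.9868·0.5319 = 0.5249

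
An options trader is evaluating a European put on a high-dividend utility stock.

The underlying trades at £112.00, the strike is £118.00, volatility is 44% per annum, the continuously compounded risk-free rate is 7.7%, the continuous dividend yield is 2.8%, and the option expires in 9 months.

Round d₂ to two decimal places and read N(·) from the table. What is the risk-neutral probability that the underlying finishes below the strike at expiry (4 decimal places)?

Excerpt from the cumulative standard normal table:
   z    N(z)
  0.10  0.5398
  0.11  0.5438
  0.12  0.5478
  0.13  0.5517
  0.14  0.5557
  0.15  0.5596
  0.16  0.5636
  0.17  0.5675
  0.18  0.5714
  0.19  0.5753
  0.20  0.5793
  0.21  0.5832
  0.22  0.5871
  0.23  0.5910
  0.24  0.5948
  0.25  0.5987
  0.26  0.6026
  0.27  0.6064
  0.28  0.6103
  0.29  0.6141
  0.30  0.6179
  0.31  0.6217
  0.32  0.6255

σ√T = 0.44·√0.75 = 0.3811
d₁ = [ln(112/118) + (0.077 − 0.028 + ½·0.44²)·0.75] / (σ√T) = (-0.0522 + 0.1093) / 0.3811 = 0.1500 → 0.15
d₂ = 0.1500 − 0.3811 = -0.2310 → -0.23
Risk-neutral Pr[S_T < K] = N(−d₂) = N(0.23) = 0.5910

0.5910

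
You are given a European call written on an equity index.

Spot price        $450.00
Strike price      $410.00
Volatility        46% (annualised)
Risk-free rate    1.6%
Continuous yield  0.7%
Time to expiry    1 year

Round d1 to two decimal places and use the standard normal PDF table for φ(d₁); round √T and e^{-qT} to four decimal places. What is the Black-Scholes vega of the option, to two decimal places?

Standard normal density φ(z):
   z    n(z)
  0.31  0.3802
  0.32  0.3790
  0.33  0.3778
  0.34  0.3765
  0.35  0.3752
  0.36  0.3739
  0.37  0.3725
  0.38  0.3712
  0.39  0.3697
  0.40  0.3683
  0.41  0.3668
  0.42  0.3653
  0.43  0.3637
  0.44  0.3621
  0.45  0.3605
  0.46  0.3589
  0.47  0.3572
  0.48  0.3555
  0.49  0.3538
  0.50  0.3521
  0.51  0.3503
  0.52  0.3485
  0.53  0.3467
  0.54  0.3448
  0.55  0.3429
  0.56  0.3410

T = 1;  σ√T = 0.4600
d₁ = [ln(450/410) + (0.016 − 0.007 + ½·0.46²)·1] / (σ√T) = (0.0931 + 0.1148) / 0.4600 = 0.4519 → 0.45
√T = √1 = 1.0000
φ(d₁) = φ(0.45) = 0.3605
exp(−qT) = exp(−0.007·1) = 0.9930
vega = S·exp(−qT)·φ(d₁)·√T = 450·0.9930·0.3605·1.0000 = 161.0894
(Vega is the same for a European call and put with the same parameters.)

161.09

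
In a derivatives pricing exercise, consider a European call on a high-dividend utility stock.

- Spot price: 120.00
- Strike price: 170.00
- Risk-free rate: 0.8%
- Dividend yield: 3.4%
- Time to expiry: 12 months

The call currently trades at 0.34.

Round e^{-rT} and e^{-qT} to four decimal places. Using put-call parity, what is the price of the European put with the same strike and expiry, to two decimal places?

52.99

e^(−qT) = e^(−0.034·1) = 0.9666;  e^(−rT) = e^(−0.008·1) = 0.9920
Put-call parity: C − P = S·e^(−qT) − K·e^(−rT) = 120·0.9666 − 170·0.9920 = 115.9920 − 168.6400 = -52.6480
P = C − (C − P) = 0.34 − (-52.6480) = 52.9880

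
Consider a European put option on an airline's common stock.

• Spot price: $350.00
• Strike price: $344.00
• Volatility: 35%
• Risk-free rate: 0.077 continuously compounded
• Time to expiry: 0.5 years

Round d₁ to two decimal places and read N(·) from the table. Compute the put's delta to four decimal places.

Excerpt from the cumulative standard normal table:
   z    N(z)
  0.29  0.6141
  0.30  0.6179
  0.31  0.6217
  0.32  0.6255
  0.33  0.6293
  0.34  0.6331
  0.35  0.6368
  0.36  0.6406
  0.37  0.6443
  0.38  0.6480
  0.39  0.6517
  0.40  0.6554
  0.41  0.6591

-0.3632

σ√T = 0.35·√0.5 = 0.2475
d₁ = [ln(350/344) + (0.077 + 0.35²/2)·0.5] / 0.2475 = [0.0173 + 0.0691] / 0.2475 = 0.3492 → 0.35
N(d₁) = N(0.35) = 0.6368
Δ_put = N(d₁) − 1 = 0.6368 − 1 = -0.3632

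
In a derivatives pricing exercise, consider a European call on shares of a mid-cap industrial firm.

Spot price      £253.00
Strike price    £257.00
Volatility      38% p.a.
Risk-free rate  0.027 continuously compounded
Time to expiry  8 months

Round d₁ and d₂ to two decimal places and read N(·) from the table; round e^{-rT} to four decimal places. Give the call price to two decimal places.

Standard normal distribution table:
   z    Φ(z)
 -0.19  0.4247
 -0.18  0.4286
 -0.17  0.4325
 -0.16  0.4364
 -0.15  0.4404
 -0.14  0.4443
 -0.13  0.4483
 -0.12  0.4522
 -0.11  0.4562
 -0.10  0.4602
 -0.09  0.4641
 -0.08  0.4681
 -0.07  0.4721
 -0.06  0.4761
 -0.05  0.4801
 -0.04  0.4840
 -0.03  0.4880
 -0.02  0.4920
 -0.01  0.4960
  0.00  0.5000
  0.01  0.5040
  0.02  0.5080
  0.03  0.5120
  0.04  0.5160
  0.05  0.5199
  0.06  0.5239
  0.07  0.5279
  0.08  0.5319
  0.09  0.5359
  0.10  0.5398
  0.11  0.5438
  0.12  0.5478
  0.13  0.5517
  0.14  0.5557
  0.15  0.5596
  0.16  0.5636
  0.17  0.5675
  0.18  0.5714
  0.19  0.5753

σ√T = 0.38 × 0.8165 = 0.3103
d₁ = [ln(253/257) + (0.027 + ½·0.38²)·0.6667] / (σ√T) = (-0.0157 + 0.0661) / 0.3103 = 0.1626 ≈ 0.16
d₂ = 0.1626 − 0.3103 = -0.1477 ≈ -0.15
exp(−rT) = exp(−0.027·0.6667) = 0.9822
C = 253·N(0.16) − 257·0.9822·N(-0.15) = 253·0.5636 − 257·0.9822·0.4404 = 142.5908 − 111.1681 = 31.4227

£31.42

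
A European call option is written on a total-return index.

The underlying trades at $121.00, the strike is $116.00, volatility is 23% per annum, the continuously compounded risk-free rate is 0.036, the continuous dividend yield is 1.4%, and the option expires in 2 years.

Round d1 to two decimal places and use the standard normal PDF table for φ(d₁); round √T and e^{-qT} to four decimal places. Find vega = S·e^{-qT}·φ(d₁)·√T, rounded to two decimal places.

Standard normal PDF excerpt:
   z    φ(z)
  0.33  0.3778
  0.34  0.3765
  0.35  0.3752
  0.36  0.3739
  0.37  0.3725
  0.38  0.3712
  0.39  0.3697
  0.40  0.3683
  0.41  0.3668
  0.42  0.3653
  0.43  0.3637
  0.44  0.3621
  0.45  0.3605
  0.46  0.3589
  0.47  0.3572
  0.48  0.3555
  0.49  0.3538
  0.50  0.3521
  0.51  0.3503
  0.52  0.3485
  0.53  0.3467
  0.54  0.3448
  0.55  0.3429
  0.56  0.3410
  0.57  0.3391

T = 2;  σ√T = 0.3253
d₁ = [ln(121/116) + (0.036 − 0.014 + 0.23²/2)·2] / 0.3253 = [0.0422 + 0.0969] / 0.3253 = 0.4276 which rounds to 0.43
√T = √2 = 1.4142
φ(d₁) = φ(0.43) = 0.3637
e^(−qT) = e^(−0.014·2) = 0.9724
vega = S·e^(−qT)·φ(d₁)·√T = 121·0.9724·0.3637·1.4142 = 60.5180
(The put has the same vega.)

60.52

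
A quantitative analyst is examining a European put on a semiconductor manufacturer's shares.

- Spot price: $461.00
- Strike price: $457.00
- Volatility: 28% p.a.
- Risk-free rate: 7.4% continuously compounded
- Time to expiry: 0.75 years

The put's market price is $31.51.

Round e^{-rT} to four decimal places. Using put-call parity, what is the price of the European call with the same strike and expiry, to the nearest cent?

exp(−rT) = exp(−0.074·0.75) = 0.9460
Put-call parity: C − P = S − K·e^(−rT) = 461 − 457·0.9460 = 461 − 432.3220 = 28.6780
C = P + (C − P) = 31.51 + (28.6780) = 60.1880

$60.19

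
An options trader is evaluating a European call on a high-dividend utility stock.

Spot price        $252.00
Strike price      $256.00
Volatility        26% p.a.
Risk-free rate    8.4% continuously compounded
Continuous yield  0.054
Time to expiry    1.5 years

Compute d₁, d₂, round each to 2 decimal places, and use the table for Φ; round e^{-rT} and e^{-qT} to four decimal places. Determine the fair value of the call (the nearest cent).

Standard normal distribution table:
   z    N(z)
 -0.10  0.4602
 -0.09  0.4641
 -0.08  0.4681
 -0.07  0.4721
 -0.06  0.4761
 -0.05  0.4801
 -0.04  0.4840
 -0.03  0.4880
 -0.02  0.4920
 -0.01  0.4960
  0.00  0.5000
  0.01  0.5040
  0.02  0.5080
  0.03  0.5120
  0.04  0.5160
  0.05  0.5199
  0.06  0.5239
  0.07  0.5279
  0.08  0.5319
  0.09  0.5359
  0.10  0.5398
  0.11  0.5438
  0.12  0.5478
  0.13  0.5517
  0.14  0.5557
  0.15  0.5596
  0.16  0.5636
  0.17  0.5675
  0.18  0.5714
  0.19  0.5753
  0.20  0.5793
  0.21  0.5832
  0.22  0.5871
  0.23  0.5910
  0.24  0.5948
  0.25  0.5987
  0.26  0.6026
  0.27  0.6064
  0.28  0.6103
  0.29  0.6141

σ√T = 0.26·√1.5 = 0.3184
d₁ = [ln(252/256) + (0.084 − 0.054 + 0.26²/2)·1.5] / 0.3184 = [-0.0157 + 0.0957] / 0.3184 = 0.2511 ⇒ 0.25
d₂ = d₁ − σ√T = 0.2511 − 0.3184 = -0.0674 ⇒ -0.07
e^(−qT) = e^(−0.054·1.5) = 0.9222;  e^(−rT) = e^(−0.084·1.5) = 0.8816
N(d₁) = N(0.25) = 0.5987;  N(d₂) = N(-0.07) = 0.4721
C = 252·0.9222·0.5987 − 256·0.8816·0.4721 = 139.1345 − 106.5481 = 32.5865

$32.59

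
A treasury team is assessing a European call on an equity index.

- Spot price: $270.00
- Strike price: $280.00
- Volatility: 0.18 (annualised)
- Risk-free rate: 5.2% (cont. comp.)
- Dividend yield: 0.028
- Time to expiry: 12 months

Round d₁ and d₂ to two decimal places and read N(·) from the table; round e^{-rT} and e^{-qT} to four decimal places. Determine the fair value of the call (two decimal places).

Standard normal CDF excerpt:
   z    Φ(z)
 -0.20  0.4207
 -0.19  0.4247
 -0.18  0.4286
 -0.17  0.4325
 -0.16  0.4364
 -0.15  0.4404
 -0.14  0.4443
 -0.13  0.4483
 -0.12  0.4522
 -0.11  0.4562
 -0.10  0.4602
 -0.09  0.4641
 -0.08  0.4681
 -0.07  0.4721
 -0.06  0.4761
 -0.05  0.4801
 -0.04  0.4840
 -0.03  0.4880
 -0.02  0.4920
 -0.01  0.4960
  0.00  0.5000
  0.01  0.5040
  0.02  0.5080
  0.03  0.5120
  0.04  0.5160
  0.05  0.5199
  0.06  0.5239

$17.38

σ√T = 0.18·√1 = 0.1800
d₁ = [ln(270/280) + (0.052 − 0.028 + ½·0.18²)·1] / (σ√T) = (-0.0364 + 0.0402) / 0.1800 = 0.0213 ⇒ 0.02
d₂ = 0.0213 − 0.1800 = -0.1587 ⇒ -0.16
e^(−qT) = e^(−0.028·1) = 0.9724;  e^(−rT) = e^(−0.052·1) = 0.9493
N(d₁) = N(0.02) = 0.5080;  N(d₂) = N(-0.16) = 0.4364
C = 270·0.9724·0.5080 − 280·0.9493·0.4364 = 133.3744 − 115.9969 = 17.3775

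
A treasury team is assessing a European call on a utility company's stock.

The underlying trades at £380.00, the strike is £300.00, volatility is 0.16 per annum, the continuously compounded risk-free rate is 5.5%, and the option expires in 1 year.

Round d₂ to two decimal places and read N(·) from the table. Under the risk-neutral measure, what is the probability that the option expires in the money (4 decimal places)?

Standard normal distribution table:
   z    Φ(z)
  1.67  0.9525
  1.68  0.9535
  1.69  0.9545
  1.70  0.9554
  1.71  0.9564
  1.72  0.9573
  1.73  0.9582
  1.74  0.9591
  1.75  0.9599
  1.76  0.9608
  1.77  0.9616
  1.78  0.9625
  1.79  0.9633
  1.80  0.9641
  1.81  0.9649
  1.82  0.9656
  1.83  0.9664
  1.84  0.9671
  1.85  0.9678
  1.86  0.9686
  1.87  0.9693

σ√T = 0.16 × 1.0000 = 0.1600
ln(S/K) + (r + σ²/2)T = ln(380/300) + (0.055 + 0.16²/2)·1 = 0.2364 + 0.0678 = 0.3042
d₁ = 0.3042 / 0.1600 = 1.9012 which rounds to 1.90
d₂ = d₁ − σ√T = 1.9012 − 0.1600 = 1.7412 which rounds to 1.74
Risk-neutral Pr[S_T > K] = N(d₂) = N(1.74) = 0.9591

0.9591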